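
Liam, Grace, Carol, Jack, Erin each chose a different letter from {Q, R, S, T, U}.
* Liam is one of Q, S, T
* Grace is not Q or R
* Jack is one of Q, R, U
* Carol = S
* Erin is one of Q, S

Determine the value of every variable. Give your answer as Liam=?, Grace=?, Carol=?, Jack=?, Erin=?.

Liam=T, Grace=U, Carol=S, Jack=R, Erin=Q

Carol must be S (only option left). Eliminate S elsewhere: Liam, Grace, Erin.
That leaves Erin = Q. Strike Q from Liam, Jack.
Liam's domain is down to {T}, so Liam = T. Remove T from Grace.
Grace's domain is down to {U}, so Grace = U. Strike U from Jack.
Jack's domain is down to {R}, so Jack = R.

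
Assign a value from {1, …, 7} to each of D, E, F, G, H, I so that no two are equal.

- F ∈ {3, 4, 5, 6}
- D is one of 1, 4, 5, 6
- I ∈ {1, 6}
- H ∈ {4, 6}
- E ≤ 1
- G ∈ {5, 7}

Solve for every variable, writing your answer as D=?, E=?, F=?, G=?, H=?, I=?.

E must be 1 (only option left). Strike 1 from D, I.
I's domain is down to {6}, so I = 6. Strike 6 from D, F, H.
H's domain is down to {4}, so H = 4. So D, F can't be 4.
That leaves D = 5. Remove 5 from F, G.
F must be 3 (only option left).
G must be 7 (only option left).

D=5, E=1, F=3, G=7, H=4, I=6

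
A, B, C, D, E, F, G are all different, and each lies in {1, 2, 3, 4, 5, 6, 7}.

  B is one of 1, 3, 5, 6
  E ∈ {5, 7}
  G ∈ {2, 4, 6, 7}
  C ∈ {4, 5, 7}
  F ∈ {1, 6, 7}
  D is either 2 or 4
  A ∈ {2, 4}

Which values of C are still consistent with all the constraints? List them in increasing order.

5, 7

The 7 variables together cover exactly {1, 2, 3, 4, 5, 6, 7} — 7 values for 7 variables — and 3 appears only in B's list, so B = 3.
The 6 still-open variables together cover exactly {1, 2, 4, 5, 6, 7} — 6 values for 6 variables — and 1 appears only in F's list, so F = 1.
The 5 still-open variables together cover exactly {2, 4, 5, 6, 7} — 5 values for 5 variables — and 6 appears only in G's list, so G = 6.
The 2 variables A and D are confined to {2, 4}, which locks those values in; drop them from C.
No further eliminations apply; C can still be any of 5, 7.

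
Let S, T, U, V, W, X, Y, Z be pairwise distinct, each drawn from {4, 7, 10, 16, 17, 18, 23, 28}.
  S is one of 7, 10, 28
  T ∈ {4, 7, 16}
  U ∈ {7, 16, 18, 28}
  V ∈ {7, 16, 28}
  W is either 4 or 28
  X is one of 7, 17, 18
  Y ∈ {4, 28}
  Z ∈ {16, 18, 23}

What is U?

Among the 8 variables, 10 fits only S (and all 8 values in {4, 7, 10, 16, 17, 18, 23, 28} must be used), so S = 10.
The 7 still-open variables draw from only 7 values {4, 7, 16, 17, 18, 23, 28}, so each is used; only X can be 17, hence X = 17.
The 6 still-open variables together cover exactly {4, 7, 16, 18, 23, 28} — 6 values for 6 variables — and 23 appears only in Z's list, so Z = 23.
Among the 5 still-open variables, 18 fits only U (and all 5 values in {4, 7, 16, 18, 28} must be used), so U = 18.

18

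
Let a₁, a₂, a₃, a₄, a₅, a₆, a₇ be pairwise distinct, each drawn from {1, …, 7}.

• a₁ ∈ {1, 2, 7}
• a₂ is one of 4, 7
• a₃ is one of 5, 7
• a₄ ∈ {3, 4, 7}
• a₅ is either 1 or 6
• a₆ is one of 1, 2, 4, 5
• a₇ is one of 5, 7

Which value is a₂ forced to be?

The 7 variables together cover exactly {1, 2, 3, 4, 5, 6, 7} — 7 values for 7 variables — and 3 appears only in a₄'s list, so a₄ = 3.
Among the 6 still-open variables, 6 fits only a₅ (and all 6 values in {1, 2, 4, 5, 6, 7} must be used), so a₅ = 6.
The 2 variables a₃ and a₇ are confined to {5, 7}, which locks those values in; drop them from a₁, a₂, a₆.
So a₂ = 4.

4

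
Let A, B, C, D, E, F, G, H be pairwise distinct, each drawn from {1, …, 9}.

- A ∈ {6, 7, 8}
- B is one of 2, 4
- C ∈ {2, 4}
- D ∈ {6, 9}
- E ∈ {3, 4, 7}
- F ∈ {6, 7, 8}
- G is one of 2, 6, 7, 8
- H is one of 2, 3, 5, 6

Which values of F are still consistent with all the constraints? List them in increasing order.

6, 7, 8

Among the 8 variables, 5 fits only H (and all 8 values in {2, 3, 4, 5, 6, 7, 8, 9} must be used), so H = 5.
The 7 still-open variables together cover exactly {2, 3, 4, 6, 7, 8, 9} — 7 values for 7 variables — and 3 appears only in E's list, so E = 3.
The 6 still-open variables together cover exactly {2, 4, 6, 7, 8, 9} — 6 values for 6 variables — and 9 appears only in D's list, so D = 9.
B and C share exactly the 2 values {2, 4}; by pigeonhole those values go to them, so strike 2, 4 from G.
No further eliminations apply; F can still be any of 6, 7, 8.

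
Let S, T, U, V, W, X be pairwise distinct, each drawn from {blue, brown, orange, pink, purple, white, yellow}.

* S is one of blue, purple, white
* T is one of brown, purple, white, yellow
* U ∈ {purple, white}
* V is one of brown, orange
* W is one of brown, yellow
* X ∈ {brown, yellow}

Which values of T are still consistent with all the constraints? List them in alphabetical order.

purple, white

The 6 variables together cover exactly {blue, brown, orange, purple, white, yellow} — 6 values for 6 variables — and blue appears only in S's list, so S = blue.
The 5 still-open variables together cover exactly {brown, orange, purple, white, yellow} — 5 values for 5 variables — and orange appears only in V's list, so V = orange.
W and X between them cover only {brown, yellow} — a naked pair. Remove those values from T.
No further eliminations apply; T can still be any of purple, white.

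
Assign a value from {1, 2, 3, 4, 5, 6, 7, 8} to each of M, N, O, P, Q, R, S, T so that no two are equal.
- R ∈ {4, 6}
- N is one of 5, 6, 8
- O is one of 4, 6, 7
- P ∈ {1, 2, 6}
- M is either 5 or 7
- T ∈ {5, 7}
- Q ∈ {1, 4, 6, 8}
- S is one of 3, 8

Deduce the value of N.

8

The 8 variables draw from only 8 values {1, 2, 3, 4, 5, 6, 7, 8}, so each is used; only P can be 2, hence P = 2.
The 7 still-open variables draw from only 7 values {1, 3, 4, 5, 6, 7, 8}, so each is used; only Q can be 1, hence Q = 1.
The 6 still-open variables draw from only 6 values {3, 4, 5, 6, 7, 8}, so each is used; only S can be 3, hence S = 3.
Among the 5 still-open variables, 8 fits only N (and all 5 values in {4, 5, 6, 7, 8} must be used), so N = 8.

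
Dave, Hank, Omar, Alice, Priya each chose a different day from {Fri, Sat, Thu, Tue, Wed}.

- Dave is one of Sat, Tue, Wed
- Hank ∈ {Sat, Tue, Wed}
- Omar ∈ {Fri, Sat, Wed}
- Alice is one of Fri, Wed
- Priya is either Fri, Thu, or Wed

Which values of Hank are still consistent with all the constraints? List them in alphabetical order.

The 5 variables draw from only 5 values {Fri, Sat, Thu, Tue, Wed}, so each is used; only Priya can be Thu, hence Priya = Thu.
No further eliminations apply; Hank can still be any of Sat, Tue, Wed.

Sat, Tue, Wed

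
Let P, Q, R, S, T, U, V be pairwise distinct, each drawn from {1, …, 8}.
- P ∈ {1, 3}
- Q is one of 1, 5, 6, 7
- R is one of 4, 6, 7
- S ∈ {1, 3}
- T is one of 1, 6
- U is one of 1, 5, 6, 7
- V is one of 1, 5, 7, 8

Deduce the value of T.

Among the 7 variables, 4 fits only R (and all 7 values in {1, 3, 4, 5, 6, 7, 8} must be used), so R = 4.
The 6 still-open variables together cover exactly {1, 3, 5, 6, 7, 8} — 6 values for 6 variables — and 8 appears only in V's list, so V = 8.
The 2 variables P and S are confined to {1, 3}, which locks those values in; drop them from Q, T, U.
So T = 6.

6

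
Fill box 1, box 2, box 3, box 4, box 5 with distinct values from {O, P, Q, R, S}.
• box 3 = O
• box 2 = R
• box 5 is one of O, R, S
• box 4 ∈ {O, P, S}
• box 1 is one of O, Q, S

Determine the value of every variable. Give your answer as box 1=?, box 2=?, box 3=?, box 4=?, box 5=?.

box 2's domain is down to {R}, so box 2 = R. Strike R from box 5.
box 3's domain is down to {O}, so box 3 = O. Eliminate O elsewhere: box 1, box 4, box 5.
box 5's domain is down to {S}, so box 5 = S. Strike S from box 1, box 4.
box 1 must be Q (only option left).
box 4's domain is down to {P}, so box 4 = P.

box 1=Q, box 2=R, box 3=O, box 4=P, box 5=S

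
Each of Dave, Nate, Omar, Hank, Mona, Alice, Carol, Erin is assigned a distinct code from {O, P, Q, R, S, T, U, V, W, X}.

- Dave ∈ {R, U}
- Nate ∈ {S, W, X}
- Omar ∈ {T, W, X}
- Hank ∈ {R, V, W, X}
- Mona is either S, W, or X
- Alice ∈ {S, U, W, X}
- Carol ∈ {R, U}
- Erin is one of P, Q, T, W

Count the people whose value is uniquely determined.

Dave and Carol share exactly the 2 values {R, U}; by pigeonhole those values go to them, so strike R, U from Hank, Alice.
The 3 variables Nate, Mona, Alice are confined to {S, W, X}, which locks those values in; drop them from Omar, Hank, Erin.
That leaves Omar = T. So Erin can't be T.
Hank has just one choice, so Hank = V.
Determined: Omar=T, Hank=V. The other people each still have more than one consistent value. That makes 2.

2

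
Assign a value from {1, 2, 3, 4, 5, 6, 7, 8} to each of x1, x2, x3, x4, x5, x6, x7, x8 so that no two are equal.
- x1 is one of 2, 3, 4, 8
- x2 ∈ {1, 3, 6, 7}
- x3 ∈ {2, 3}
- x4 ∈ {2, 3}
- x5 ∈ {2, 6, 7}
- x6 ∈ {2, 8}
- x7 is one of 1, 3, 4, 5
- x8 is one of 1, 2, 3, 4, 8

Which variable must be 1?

x8

The 8 variables draw from only 8 values {1, 2, 3, 4, 5, 6, 7, 8}, so each is used; only x7 can be 5, hence x7 = 5.
The 2 variables x3 and x4 are confined to {2, 3}, which locks those values in; drop them from x1, x2, x5, x6, x8.
x6 must be 8 (only option left). Eliminate 8 elsewhere: x1, x8.
That leaves x1 = 4. Eliminate 4 elsewhere: x8.
So 1 goes to x8.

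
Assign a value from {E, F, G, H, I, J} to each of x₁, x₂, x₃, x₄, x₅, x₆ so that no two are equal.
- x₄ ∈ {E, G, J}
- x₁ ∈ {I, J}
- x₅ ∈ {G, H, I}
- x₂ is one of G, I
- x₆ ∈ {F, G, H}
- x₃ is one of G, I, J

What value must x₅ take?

H

Among the 6 variables, E fits only x₄ (and all 6 values in {E, F, G, H, I, J} must be used), so x₄ = E.
The 5 still-open variables together cover exactly {F, G, H, I, J} — 5 values for 5 variables — and F appears only in x₆'s list, so x₆ = F.
The 4 still-open variables draw from only 4 values {G, H, I, J}, so each is used; only x₅ can be H, hence x₅ = H.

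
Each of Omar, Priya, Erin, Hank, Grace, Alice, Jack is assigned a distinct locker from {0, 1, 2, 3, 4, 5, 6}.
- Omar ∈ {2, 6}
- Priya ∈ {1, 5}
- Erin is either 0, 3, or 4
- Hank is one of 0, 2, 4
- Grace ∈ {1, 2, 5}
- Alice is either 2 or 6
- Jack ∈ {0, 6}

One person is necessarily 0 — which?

Jack

The 7 variables draw from only 7 values {0, 1, 2, 3, 4, 5, 6}, so each is used; only Erin can be 3, hence Erin = 3.
Among the 6 still-open variables, 4 fits only Hank (and all 6 values in {0, 1, 2, 4, 5, 6} must be used), so Hank = 4.
The 5 still-open variables together cover exactly {0, 1, 2, 5, 6} — 5 values for 5 variables — and 0 appears only in Jack's list, so Jack = 0.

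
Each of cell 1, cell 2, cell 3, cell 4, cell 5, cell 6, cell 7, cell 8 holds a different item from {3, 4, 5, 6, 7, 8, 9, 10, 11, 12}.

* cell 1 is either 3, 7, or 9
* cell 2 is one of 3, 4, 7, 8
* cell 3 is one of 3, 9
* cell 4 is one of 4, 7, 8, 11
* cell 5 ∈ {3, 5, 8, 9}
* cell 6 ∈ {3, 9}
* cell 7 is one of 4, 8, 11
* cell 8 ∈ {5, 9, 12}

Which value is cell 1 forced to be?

The 8 variables together cover exactly {3, 4, 5, 7, 8, 9, 11, 12} — 8 values for 8 variables — and 12 appears only in cell 8's list, so cell 8 = 12.
The 7 still-open variables together cover exactly {3, 4, 5, 7, 8, 9, 11} — 7 values for 7 variables — and 5 appears only in cell 5's list, so cell 5 = 5.
cell 3 and cell 6 between them cover only {3, 9} — a naked pair. Remove those values from cell 1, cell 2.
So cell 1 = 7.

7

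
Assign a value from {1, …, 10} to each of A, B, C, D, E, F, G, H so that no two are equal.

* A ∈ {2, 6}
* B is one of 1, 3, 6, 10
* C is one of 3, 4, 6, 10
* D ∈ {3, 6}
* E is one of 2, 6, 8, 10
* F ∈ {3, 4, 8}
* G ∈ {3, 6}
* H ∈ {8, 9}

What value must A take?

2

Among the 8 variables, 1 fits only B (and all 8 values in {1, 2, 3, 4, 6, 8, 9, 10} must be used), so B = 1.
Among the 7 still-open variables, 9 fits only H (and all 7 values in {2, 3, 4, 6, 8, 9, 10} must be used), so H = 9.
D and G between them cover only {3, 6} — a naked pair. Remove those values from A, C, E, F.
So A = 2.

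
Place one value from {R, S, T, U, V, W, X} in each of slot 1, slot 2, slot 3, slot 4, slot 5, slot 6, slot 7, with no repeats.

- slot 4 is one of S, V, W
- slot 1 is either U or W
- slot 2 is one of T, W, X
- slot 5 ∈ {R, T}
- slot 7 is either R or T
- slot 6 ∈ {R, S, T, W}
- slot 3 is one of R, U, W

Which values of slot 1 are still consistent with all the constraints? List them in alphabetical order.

Among the 7 variables, V fits only slot 4 (and all 7 values in {R, S, T, U, V, W, X} must be used), so slot 4 = V.
The 6 still-open variables together cover exactly {R, S, T, U, W, X} — 6 values for 6 variables — and S appears only in slot 6's list, so slot 6 = S.
The 5 still-open variables draw from only 5 values {R, T, U, W, X}, so each is used; only slot 2 can be X, hence slot 2 = X.
slot 5 and slot 7 share exactly the 2 values {R, T}; by pigeonhole those values go to them, so strike R, T from slot 3.
No further eliminations apply; slot 1 can still be any of U, W.

U, W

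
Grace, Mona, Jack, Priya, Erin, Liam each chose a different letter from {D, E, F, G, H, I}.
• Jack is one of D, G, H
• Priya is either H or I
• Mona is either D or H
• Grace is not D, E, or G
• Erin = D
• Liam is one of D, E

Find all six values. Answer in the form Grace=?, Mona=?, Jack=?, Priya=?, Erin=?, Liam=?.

Grace=F, Mona=H, Jack=G, Priya=I, Erin=D, Liam=E

Erin has just one choice, so Erin = D. So Mona, Jack, Liam can't be D.
Liam must be E (only option left).
Mona's domain is down to {H}, so Mona = H. Strike H from Grace, Jack, Priya.
Jack must be G (only option left).
Priya's domain is down to {I}, so Priya = I. Strike I from Grace.
Grace has just one choice, so Grace = F.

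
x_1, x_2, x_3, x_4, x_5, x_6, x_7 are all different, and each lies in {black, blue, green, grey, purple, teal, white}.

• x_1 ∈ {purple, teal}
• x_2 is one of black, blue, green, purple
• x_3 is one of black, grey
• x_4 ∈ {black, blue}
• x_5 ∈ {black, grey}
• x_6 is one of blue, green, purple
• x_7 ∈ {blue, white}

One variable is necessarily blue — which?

The 7 variables draw from only 7 values {black, blue, green, grey, purple, teal, white}, so each is used; only x_1 can be teal, hence x_1 = teal.
The 6 still-open variables draw from only 6 values {black, blue, green, grey, purple, white}, so each is used; only x_7 can be white, hence x_7 = white.
x_3 and x_5 between them cover only {black, grey} — a naked pair. Remove those values from x_2, x_4.
So blue goes to x_4.

x_4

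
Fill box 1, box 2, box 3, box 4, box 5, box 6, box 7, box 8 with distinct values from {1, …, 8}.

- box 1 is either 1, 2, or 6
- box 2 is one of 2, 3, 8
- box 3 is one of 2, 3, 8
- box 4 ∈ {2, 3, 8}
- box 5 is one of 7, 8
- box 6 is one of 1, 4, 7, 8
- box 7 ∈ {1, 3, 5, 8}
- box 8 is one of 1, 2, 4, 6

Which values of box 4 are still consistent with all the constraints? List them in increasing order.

2, 3, 8

Among the 8 variables, 5 fits only box 7 (and all 8 values in {1, 2, 3, 4, 5, 6, 7, 8} must be used), so box 7 = 5.
The 3 variables box 2, box 3, box 4 are confined to {2, 3, 8}, which locks those values in; drop them from box 1, box 5, box 6, box 8.
box 5 must be 7 (only option left). Strike 7 from box 6.
No further eliminations apply; box 4 can still be any of 2, 3, 8.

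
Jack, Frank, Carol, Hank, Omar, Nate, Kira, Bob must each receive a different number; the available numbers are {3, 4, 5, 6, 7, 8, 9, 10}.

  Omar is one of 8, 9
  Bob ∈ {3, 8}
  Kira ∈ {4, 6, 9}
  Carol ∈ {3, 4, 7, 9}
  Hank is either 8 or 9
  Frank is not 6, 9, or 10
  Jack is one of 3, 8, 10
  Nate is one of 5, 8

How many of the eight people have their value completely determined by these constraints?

The 8 variables together cover exactly {3, 4, 5, 6, 7, 8, 9, 10} — 8 values for 8 variables — and 6 appears only in Kira's list, so Kira = 6.
The 7 still-open variables draw from only 7 values {3, 4, 5, 7, 8, 9, 10}, so each is used; only Jack can be 10, hence Jack = 10.
The 2 variables Hank and Omar are confined to {8, 9}, which locks those values in; drop them from Frank, Carol, Nate, Bob.
Nate has just one choice, so Nate = 5. Strike 5 from Frank.
Bob's domain is down to {3}, so Bob = 3. Strike 3 from Frank, Carol.
Determined: Jack=10, Nate=5, Kira=6, Bob=3. The other people each still have more than one consistent value. That makes 4.

4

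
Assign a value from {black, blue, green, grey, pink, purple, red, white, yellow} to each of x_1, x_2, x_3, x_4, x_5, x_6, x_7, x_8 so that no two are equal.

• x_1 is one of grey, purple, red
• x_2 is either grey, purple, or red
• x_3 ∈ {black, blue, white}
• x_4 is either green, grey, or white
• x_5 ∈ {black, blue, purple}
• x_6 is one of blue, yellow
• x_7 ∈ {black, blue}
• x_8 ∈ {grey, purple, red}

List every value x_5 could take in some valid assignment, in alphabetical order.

black, blue

The 8 variables together cover exactly {black, blue, green, grey, purple, red, white, yellow} — 8 values for 8 variables — and green appears only in x_4's list, so x_4 = green.
Among the 7 still-open variables, white fits only x_3 (and all 7 values in {black, blue, grey, purple, red, white, yellow} must be used), so x_3 = white.
The 6 still-open variables draw from only 6 values {black, blue, grey, purple, red, yellow}, so each is used; only x_6 can be yellow, hence x_6 = yellow.
x_1, x_2, x_8 between them cover only {grey, purple, red} — a naked triple. Remove those values from x_5.
No further eliminations apply; x_5 can still be any of black, blue.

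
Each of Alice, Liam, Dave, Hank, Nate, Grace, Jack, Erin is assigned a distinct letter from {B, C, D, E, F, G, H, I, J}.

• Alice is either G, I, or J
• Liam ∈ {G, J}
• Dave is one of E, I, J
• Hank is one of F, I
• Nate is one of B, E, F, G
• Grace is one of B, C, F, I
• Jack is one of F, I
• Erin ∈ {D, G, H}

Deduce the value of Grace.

The 2 variables Hank and Jack are confined to {F, I}, which locks those values in; drop them from Alice, Dave, Nate, Grace.
Alice and Liam share exactly the 2 values {G, J}; by pigeonhole those values go to them, so strike G, J from Dave, Nate, Erin.
Dave has just one choice, so Dave = E. Eliminate E elsewhere: Nate.
Nate has just one choice, so Nate = B. So Grace can't be B.
So Grace = C.

C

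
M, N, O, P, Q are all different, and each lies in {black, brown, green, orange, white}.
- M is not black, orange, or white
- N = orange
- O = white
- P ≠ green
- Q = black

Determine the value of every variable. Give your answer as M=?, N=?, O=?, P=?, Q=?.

N must be orange (only option left). Remove orange from P.
O must be white (only option left). Eliminate white elsewhere: P.
Q's domain is down to {black}, so Q = black. Remove black from P.
P must be brown (only option left). Eliminate brown elsewhere: M.
That leaves M = green.

M=green, N=orange, O=white, P=brown, Q=black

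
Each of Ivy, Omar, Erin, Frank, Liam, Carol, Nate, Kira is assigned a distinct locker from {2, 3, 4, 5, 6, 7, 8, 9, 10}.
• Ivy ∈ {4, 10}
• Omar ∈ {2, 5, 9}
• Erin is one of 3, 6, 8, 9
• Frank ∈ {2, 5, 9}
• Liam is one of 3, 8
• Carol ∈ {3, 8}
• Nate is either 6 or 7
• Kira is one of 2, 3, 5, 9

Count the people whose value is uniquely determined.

The 2 variables Liam and Carol are confined to {3, 8}, which locks those values in; drop them from Erin, Kira.
Omar, Frank, Kira between them cover only {2, 5, 9} — a naked triple. Remove those values from Erin.
That leaves Erin = 6. Remove 6 from Nate.
That leaves Nate = 7.
Determined: Erin=6, Nate=7. The other people each still have more than one consistent value. That makes 2.

2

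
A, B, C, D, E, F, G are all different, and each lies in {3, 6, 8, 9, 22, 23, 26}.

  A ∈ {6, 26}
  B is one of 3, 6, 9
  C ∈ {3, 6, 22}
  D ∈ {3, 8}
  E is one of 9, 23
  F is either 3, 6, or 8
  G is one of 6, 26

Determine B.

The 7 variables draw from only 7 values {3, 6, 8, 9, 22, 23, 26}, so each is used; only C can be 22, hence C = 22.
The 6 still-open variables draw from only 6 values {3, 6, 8, 9, 23, 26}, so each is used; only E can be 23, hence E = 23.
The 5 still-open variables draw from only 5 values {3, 6, 8, 9, 26}, so each is used; only B can be 9, hence B = 9.

9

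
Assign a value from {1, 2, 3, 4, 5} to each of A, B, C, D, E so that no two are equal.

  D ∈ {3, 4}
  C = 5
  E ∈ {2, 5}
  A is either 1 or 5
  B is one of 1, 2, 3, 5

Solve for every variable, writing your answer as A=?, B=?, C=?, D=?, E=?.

A=1, B=3, C=5, D=4, E=2

C must be 5 (only option left). Strike 5 from A, B, E.
E must be 2 (only option left). Remove 2 from B.
That leaves A = 1. Remove 1 from B.
That leaves B = 3. Strike 3 from D.
D must be 4 (only option left).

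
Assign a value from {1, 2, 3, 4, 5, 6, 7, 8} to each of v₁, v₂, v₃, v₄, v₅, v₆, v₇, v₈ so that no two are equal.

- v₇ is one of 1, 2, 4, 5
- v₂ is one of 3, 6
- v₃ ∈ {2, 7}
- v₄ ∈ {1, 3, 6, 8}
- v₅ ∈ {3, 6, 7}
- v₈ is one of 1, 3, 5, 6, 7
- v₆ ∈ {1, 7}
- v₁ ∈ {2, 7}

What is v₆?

1

The 8 variables draw from only 8 values {1, 2, 3, 4, 5, 6, 7, 8}, so each is used; only v₇ can be 4, hence v₇ = 4.
The 7 still-open variables together cover exactly {1, 2, 3, 5, 6, 7, 8} — 7 values for 7 variables — and 5 appears only in v₈'s list, so v₈ = 5.
Among the 6 still-open variables, 8 fits only v₄ (and all 6 values in {1, 2, 3, 6, 7, 8} must be used), so v₄ = 8.
The 5 still-open variables together cover exactly {1, 2, 3, 6, 7} — 5 values for 5 variables — and 1 appears only in v₆'s list, so v₆ = 1.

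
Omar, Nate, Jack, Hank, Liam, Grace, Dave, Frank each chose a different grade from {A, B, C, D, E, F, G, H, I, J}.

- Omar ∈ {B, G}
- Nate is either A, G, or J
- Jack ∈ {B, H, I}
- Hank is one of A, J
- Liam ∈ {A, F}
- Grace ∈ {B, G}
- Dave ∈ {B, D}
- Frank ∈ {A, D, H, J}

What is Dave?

D

Among the 8 variables, F fits only Liam (and all 8 values in {A, B, D, F, G, H, I, J} must be used), so Liam = F.
Among the 7 still-open variables, I fits only Jack (and all 7 values in {A, B, D, G, H, I, J} must be used), so Jack = I.
The 6 still-open variables together cover exactly {A, B, D, G, H, J} — 6 values for 6 variables — and H appears only in Frank's list, so Frank = H.
The 5 still-open variables draw from only 5 values {A, B, D, G, J}, so each is used; only Dave can be D, hence Dave = D.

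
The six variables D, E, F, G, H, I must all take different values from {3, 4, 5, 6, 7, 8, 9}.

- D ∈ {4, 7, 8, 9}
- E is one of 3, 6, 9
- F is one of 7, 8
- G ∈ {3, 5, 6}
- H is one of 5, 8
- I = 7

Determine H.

I must be 7 (only option left). Remove 7 from D, F.
F has just one choice, so F = 8. Strike 8 from D, H.
So H = 5.

5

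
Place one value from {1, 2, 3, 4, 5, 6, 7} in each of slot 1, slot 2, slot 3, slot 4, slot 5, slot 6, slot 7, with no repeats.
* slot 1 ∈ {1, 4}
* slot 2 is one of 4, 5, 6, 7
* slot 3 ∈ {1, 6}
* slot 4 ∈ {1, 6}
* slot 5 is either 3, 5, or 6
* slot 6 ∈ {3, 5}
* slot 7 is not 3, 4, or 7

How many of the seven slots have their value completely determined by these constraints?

The 7 variables draw from only 7 values {1, 2, 3, 4, 5, 6, 7}, so each is used; only slot 7 can be 2, hence slot 7 = 2.
Among the 6 still-open variables, 7 fits only slot 2 (and all 6 values in {1, 3, 4, 5, 6, 7} must be used), so slot 2 = 7.
Among the 5 still-open variables, 4 fits only slot 1 (and all 5 values in {1, 3, 4, 5, 6} must be used), so slot 1 = 4.
slot 3 and slot 4 share exactly the 2 values {1, 6}; by pigeonhole those values go to them, so strike 1, 6 from slot 5.
Determined: slot 1=4, slot 2=7, slot 7=2. The other slots each still have more than one consistent value. That makes 3.

3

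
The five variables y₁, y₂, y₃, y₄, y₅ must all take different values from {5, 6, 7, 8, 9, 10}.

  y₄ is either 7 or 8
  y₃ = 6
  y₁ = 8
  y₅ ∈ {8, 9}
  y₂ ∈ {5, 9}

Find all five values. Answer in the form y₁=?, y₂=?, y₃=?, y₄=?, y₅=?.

y₁ has just one choice, so y₁ = 8. Strike 8 from y₄, y₅.
y₃'s domain is down to {6}, so y₃ = 6.
y₄ has just one choice, so y₄ = 7.
y₅'s domain is down to {9}, so y₅ = 9. Remove 9 from y₂.
y₂ must be 5 (only option left).

y₁=8, y₂=5, y₃=6, y₄=7, y₅=9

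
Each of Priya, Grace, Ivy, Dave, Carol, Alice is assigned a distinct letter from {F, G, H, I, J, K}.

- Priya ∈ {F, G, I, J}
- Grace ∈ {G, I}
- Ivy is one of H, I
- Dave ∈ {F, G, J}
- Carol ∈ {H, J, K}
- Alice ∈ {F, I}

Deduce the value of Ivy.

The 6 variables together cover exactly {F, G, H, I, J, K} — 6 values for 6 variables — and K appears only in Carol's list, so Carol = K.
Among the 5 still-open variables, H fits only Ivy (and all 5 values in {F, G, H, I, J} must be used), so Ivy = H.

H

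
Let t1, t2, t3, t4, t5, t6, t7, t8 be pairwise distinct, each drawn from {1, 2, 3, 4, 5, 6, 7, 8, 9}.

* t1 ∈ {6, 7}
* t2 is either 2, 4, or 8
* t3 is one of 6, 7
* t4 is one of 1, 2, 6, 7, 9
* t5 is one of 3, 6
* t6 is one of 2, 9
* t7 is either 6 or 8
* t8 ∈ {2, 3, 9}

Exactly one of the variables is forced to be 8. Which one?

The 8 variables together cover exactly {1, 2, 3, 4, 6, 7, 8, 9} — 8 values for 8 variables — and 1 appears only in t4's list, so t4 = 1.
The 7 still-open variables together cover exactly {2, 3, 4, 6, 7, 8, 9} — 7 values for 7 variables — and 4 appears only in t2's list, so t2 = 4.
Among the 6 still-open variables, 8 fits only t7 (and all 6 values in {2, 3, 6, 7, 8, 9} must be used), so t7 = 8.

t7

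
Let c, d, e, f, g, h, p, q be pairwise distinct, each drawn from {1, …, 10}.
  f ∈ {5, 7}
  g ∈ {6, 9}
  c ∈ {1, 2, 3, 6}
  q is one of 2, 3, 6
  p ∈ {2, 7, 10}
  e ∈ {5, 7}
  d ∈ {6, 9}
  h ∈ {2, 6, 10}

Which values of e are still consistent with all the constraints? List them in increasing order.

The 8 variables together cover exactly {1, 2, 3, 5, 6, 7, 9, 10} — 8 values for 8 variables — and 1 appears only in c's list, so c = 1.
The 7 still-open variables together cover exactly {2, 3, 5, 6, 7, 9, 10} — 7 values for 7 variables — and 3 appears only in q's list, so q = 3.
d and g between them cover only {6, 9} — a naked pair. Remove those values from h.
e and f share exactly the 2 values {5, 7}; by pigeonhole those values go to them, so strike 5, 7 from p.
No further eliminations apply; e can still be any of 5, 7.

5, 7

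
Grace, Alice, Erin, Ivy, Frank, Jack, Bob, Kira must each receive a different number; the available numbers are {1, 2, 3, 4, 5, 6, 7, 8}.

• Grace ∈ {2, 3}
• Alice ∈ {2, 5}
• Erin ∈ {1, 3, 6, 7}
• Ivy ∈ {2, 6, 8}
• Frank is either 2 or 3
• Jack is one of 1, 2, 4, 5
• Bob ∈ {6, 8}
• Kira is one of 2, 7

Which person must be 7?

Kira

Among the 8 variables, 4 fits only Jack (and all 8 values in {1, 2, 3, 4, 5, 6, 7, 8} must be used), so Jack = 4.
The 7 still-open variables together cover exactly {1, 2, 3, 5, 6, 7, 8} — 7 values for 7 variables — and 1 appears only in Erin's list, so Erin = 1.
Among the 6 still-open variables, 5 fits only Alice (and all 6 values in {2, 3, 5, 6, 7, 8} must be used), so Alice = 5.
The 5 still-open variables together cover exactly {2, 3, 6, 7, 8} — 5 values for 5 variables — and 7 appears only in Kira's list, so Kira = 7.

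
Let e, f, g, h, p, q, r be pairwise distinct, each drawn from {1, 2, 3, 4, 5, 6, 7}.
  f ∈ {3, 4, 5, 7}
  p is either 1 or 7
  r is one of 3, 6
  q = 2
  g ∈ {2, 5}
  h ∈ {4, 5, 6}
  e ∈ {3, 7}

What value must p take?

1

q must be 2 (only option left). Strike 2 from g.
That leaves g = 5. So f, h can't be 5.
The 5 still-open variables together cover exactly {1, 3, 4, 6, 7} — 5 values for 5 variables — and 1 appears only in p's list, so p = 1.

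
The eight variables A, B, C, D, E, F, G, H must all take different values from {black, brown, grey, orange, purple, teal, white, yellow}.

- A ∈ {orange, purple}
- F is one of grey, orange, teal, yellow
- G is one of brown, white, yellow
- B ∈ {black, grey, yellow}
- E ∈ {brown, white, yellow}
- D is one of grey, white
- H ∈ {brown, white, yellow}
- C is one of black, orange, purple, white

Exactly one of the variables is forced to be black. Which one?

Among the 8 variables, teal fits only F (and all 8 values in {black, brown, grey, orange, purple, teal, white, yellow} must be used), so F = teal.
E, G, H between them cover only {brown, white, yellow} — a naked triple. Remove those values from B, C, D.
That leaves D = grey. Strike grey from B.
So black goes to B.

B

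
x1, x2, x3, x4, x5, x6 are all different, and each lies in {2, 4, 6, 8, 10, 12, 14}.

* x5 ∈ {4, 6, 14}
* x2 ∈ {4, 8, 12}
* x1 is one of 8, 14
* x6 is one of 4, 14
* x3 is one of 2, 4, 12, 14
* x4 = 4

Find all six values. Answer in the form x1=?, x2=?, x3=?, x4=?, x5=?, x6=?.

x1=8, x2=12, x3=2, x4=4, x5=6, x6=14

x4's domain is down to {4}, so x4 = 4. Remove 4 from x2, x3, x5, x6.
x6 must be 14 (only option left). Eliminate 14 elsewhere: x1, x3, x5.
x1's domain is down to {8}, so x1 = 8. So x2 can't be 8.
x2 must be 12 (only option left). So x3 can't be 12.
x3 must be 2 (only option left).
x5's domain is down to {6}, so x5 = 6.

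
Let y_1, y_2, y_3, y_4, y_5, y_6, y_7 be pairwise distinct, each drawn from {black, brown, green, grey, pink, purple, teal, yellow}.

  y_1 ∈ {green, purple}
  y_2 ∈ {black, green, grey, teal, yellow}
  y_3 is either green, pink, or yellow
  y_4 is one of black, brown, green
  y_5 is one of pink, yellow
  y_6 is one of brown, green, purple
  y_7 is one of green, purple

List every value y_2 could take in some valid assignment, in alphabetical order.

grey, teal

y_1 and y_7 between them cover only {green, purple} — a naked pair. Remove those values from y_2, y_3, y_4, y_6.
y_6 must be brown (only option left). Strike brown from y_4.
y_4 must be black (only option left). Strike black from y_2.
The 2 variables y_3 and y_5 are confined to {pink, yellow}, which locks those values in; drop them from y_2.
No further eliminations apply; y_2 can still be any of grey, teal.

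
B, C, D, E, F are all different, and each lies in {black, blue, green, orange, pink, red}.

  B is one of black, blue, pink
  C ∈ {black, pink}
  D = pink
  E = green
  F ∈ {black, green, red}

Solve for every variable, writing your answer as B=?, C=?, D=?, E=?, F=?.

D has just one choice, so D = pink. So B, C can't be pink.
E has just one choice, so E = green. Remove green from F.
C has just one choice, so C = black. Strike black from B, F.
F's domain is down to {red}, so F = red.
That leaves B = blue.

B=blue, C=black, D=pink, E=green, F=red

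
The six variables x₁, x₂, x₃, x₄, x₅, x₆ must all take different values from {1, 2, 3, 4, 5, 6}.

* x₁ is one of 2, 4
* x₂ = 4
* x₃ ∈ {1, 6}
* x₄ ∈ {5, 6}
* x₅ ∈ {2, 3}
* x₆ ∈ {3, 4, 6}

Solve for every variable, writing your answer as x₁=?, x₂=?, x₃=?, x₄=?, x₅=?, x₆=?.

x₁=2, x₂=4, x₃=1, x₄=5, x₅=3, x₆=6

x₂'s domain is down to {4}, so x₂ = 4. Remove 4 from x₁, x₆.
x₁'s domain is down to {2}, so x₁ = 2. Strike 2 from x₅.
x₅ has just one choice, so x₅ = 3. Strike 3 from x₆.
x₆ has just one choice, so x₆ = 6. Strike 6 from x₃, x₄.
x₃ must be 1 (only option left).
x₄ must be 5 (only option left).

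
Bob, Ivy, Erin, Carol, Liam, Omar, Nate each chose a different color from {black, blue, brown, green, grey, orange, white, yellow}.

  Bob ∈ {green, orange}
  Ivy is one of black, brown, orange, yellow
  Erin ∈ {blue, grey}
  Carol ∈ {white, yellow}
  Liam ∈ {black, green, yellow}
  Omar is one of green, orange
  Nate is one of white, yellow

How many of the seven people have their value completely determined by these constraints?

The 2 variables Bob and Omar are confined to {green, orange}, which locks those values in; drop them from Ivy, Liam.
Carol and Nate between them cover only {white, yellow} — a naked pair. Remove those values from Ivy, Liam.
Liam's domain is down to {black}, so Liam = black. Eliminate black elsewhere: Ivy.
That leaves Ivy = brown.
Determined: Ivy=brown, Liam=black. The other people each still have more than one consistent value. That makes 2.

2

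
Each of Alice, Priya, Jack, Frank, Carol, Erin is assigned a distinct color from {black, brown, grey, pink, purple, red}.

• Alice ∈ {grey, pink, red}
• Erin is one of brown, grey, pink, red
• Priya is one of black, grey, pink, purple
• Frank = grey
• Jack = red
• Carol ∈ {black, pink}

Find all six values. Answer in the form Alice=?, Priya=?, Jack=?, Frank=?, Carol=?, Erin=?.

Jack's domain is down to {red}, so Jack = red. So Alice, Erin can't be red.
Frank has just one choice, so Frank = grey. Eliminate grey elsewhere: Alice, Priya, Erin.
Alice has just one choice, so Alice = pink. So Priya, Carol, Erin can't be pink.
Carol's domain is down to {black}, so Carol = black. Eliminate black elsewhere: Priya.
Erin must be brown (only option left).
Priya must be purple (only option left).

Alice=pink, Priya=purple, Jack=red, Frank=grey, Carol=black, Erin=brown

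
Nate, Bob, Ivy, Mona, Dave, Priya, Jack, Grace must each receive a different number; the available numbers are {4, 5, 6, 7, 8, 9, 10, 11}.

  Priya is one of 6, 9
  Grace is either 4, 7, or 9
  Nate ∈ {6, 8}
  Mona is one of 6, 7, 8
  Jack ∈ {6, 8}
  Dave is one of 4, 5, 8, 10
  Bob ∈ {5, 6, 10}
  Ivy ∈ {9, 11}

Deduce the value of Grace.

The 8 variables together cover exactly {4, 5, 6, 7, 8, 9, 10, 11} — 8 values for 8 variables — and 11 appears only in Ivy's list, so Ivy = 11.
Nate and Jack between them cover only {6, 8} — a naked pair. Remove those values from Bob, Mona, Dave, Priya.
Mona has just one choice, so Mona = 7. Remove 7 from Grace.
Priya must be 9 (only option left). So Grace can't be 9.
So Grace = 4.

4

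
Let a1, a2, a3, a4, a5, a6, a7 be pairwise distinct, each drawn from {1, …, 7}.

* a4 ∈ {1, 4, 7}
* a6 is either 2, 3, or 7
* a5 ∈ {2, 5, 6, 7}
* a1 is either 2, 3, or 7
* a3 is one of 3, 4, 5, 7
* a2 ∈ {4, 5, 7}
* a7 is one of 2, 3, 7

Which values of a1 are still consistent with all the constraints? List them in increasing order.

Among the 7 variables, 1 fits only a4 (and all 7 values in {1, 2, 3, 4, 5, 6, 7} must be used), so a4 = 1.
The 6 still-open variables draw from only 6 values {2, 3, 4, 5, 6, 7}, so each is used; only a5 can be 6, hence a5 = 6.
The 3 variables a1, a6, a7 are confined to {2, 3, 7}, which locks those values in; drop them from a2, a3.
No further eliminations apply; a1 can still be any of 2, 3, 7.

2, 3, 7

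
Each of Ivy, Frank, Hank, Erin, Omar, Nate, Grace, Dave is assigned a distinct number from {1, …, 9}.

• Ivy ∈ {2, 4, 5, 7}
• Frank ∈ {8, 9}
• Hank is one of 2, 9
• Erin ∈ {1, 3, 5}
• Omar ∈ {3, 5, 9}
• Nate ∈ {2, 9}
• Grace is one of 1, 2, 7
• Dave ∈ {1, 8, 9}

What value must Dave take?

Among the 8 variables, 4 fits only Ivy (and all 8 values in {1, 2, 3, 4, 5, 7, 8, 9} must be used), so Ivy = 4.
The 7 still-open variables draw from only 7 values {1, 2, 3, 5, 7, 8, 9}, so each is used; only Grace can be 7, hence Grace = 7.
Hank and Nate share exactly the 2 values {2, 9}; by pigeonhole those values go to them, so strike 2, 9 from Frank, Omar, Dave.
Frank must be 8 (only option left). Eliminate 8 elsewhere: Dave.
So Dave = 1.

1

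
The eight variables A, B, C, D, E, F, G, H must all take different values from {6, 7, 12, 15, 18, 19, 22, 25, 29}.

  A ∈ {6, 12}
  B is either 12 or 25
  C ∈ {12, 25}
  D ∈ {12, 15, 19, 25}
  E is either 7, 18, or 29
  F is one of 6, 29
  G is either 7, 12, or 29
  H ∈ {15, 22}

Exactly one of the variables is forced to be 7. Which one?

B and C share exactly the 2 values {12, 25}; by pigeonhole those values go to them, so strike 12, 25 from A, D, G.
A must be 6 (only option left). Remove 6 from F.
F's domain is down to {29}, so F = 29. So E, G can't be 29.
So 7 goes to G.

G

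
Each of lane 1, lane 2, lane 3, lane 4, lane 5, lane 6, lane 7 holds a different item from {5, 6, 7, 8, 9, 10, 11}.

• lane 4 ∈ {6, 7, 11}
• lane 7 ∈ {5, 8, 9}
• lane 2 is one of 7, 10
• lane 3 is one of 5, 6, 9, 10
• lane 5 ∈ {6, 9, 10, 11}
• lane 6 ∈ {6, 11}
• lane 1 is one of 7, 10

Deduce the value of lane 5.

The 7 variables together cover exactly {5, 6, 7, 8, 9, 10, 11} — 7 values for 7 variables — and 8 appears only in lane 7's list, so lane 7 = 8.
The 6 still-open variables together cover exactly {5, 6, 7, 9, 10, 11} — 6 values for 6 variables — and 5 appears only in lane 3's list, so lane 3 = 5.
The 5 still-open variables together cover exactly {6, 7, 9, 10, 11} — 5 values for 5 variables — and 9 appears only in lane 5's list, so lane 5 = 9.

9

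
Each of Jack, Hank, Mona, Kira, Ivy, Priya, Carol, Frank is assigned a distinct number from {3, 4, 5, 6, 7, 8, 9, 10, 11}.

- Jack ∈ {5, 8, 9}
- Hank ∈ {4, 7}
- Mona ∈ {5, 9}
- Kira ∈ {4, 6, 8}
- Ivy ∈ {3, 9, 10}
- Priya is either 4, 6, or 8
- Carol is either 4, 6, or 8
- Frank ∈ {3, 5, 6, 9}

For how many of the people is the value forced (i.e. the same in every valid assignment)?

The 8 variables draw from only 8 values {3, 4, 5, 6, 7, 8, 9, 10}, so each is used; only Hank can be 7, hence Hank = 7.
The 7 still-open variables together cover exactly {3, 4, 5, 6, 8, 9, 10} — 7 values for 7 variables — and 10 appears only in Ivy's list, so Ivy = 10.
The 6 still-open variables draw from only 6 values {3, 4, 5, 6, 8, 9}, so each is used; only Frank can be 3, hence Frank = 3.
Kira, Priya, Carol share exactly the 3 values {4, 6, 8}; by pigeonhole those values go to them, so strike 4, 6, 8 from Jack.
Determined: Hank=7, Ivy=10, Frank=3. The other people each still have more than one consistent value. That makes 3.

3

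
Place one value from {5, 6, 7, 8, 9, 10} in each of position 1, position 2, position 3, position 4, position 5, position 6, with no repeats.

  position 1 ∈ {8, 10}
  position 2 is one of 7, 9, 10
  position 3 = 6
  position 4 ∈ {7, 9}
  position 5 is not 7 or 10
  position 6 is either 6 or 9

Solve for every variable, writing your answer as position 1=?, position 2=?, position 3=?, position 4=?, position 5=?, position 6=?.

position 1=8, position 2=10, position 3=6, position 4=7, position 5=5, position 6=9

position 3's domain is down to {6}, so position 3 = 6. Eliminate 6 elsewhere: position 5, position 6.
position 6 has just one choice, so position 6 = 9. So position 2, position 4, position 5 can't be 9.
position 4's domain is down to {7}, so position 4 = 7. Strike 7 from position 2.
position 2's domain is down to {10}, so position 2 = 10. Strike 10 from position 1.
That leaves position 1 = 8. Eliminate 8 elsewhere: position 5.
position 5's domain is down to {5}, so position 5 = 5.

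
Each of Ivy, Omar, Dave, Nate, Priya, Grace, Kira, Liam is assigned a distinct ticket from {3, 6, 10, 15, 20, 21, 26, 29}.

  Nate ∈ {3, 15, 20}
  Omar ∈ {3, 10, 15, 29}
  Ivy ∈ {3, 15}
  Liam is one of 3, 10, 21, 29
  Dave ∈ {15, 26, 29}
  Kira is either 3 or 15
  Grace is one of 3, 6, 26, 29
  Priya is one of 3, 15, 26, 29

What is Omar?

The 8 variables together cover exactly {3, 6, 10, 15, 20, 21, 26, 29} — 8 values for 8 variables — and 6 appears only in Grace's list, so Grace = 6.
Among the 7 still-open variables, 20 fits only Nate (and all 7 values in {3, 10, 15, 20, 21, 26, 29} must be used), so Nate = 20.
Among the 6 still-open variables, 21 fits only Liam (and all 6 values in {3, 10, 15, 21, 26, 29} must be used), so Liam = 21.
The 5 still-open variables draw from only 5 values {3, 10, 15, 26, 29}, so each is used; only Omar can be 10, hence Omar = 10.

10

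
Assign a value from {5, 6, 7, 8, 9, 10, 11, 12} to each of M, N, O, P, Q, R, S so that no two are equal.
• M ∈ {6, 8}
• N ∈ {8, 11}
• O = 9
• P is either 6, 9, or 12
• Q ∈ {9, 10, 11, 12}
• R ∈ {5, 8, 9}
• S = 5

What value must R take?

O's domain is down to {9}, so O = 9. Eliminate 9 elsewhere: P, Q, R.
S's domain is down to {5}, so S = 5. Strike 5 from R.
So R = 8.

8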